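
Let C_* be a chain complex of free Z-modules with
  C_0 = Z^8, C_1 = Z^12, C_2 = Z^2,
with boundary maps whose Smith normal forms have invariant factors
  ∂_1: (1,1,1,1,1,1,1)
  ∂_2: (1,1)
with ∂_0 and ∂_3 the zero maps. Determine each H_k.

H_0 ≅ Z,  H_1 ≅ Z^3,  H_2 = 0.

H_0: b_0 = 8 − 0 − 7 = 1; torsion from ∂_1 factors > 1: none. So H_0 ≅ Z.
H_1: b_1 = 12 − 7 − 2 = 3; torsion from ∂_2 factors > 1: none. So H_1 ≅ Z^3.
H_2: b_2 = 2 − 2 − 0 = 0; torsion from ∂_3 factors > 1: none. So H_2 ≅ 0.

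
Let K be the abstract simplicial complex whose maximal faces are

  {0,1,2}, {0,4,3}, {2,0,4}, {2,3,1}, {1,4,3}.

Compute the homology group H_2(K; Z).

Order the vertices as 0 < 1 < 2 < 3 < 4. Listing each simplex with vertices in this order, K has dimension 2 with simplices:

  0-simplices (5): [0], [1], [2], [3], [4]
  1-simplices (10): [0,1], [0,2], [0,3], [0,4], [1,2], [1,3], [1,4], [2,3], [2,4], [3,4]
  2-simplices (5): [0,1,2], [0,2,4], [0,3,4], [1,2,3], [1,3,4]

giving chain groups C_0 ≅ Z^5, C_1 ≅ Z^10, C_2 ≅ Z^5.

The boundary map ∂_1: C_1 → C_0 maps an edge to its endpoints' difference, ∂[p,q] = q − p.
As a 5×10 matrix over Z this has rank 4, with invariant factors (1,1,1,1).

∂_2: C_2 → C_1 acts by ∂[p,q,r] = [q,r] − [p,r] + [p,q]. For instance
  ∂[0,2,4] = [2,4] − [0,4] + [0,2],
  ∂[0,1,2] = [1,2] − [0,2] + [0,1].
This gives a 10×5 integer matrix of rank 5; reducing to Smith normal form yields diagonal entries (1,1,1,1,1).

Computing H_k = (kernel of ∂_k) / (image of ∂_{k+1}):

  H_2: rank ker ∂_2 − rank ∂_3 = (5 − 5) − 0 = 0, and there is no ∂_3, so H_2 = 0.

H_2 ≅ 0.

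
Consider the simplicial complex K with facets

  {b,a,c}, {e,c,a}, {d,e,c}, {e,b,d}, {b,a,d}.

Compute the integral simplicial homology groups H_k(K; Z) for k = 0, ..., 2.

We work with the vertex ordering a < b < c < d < e. The simplices of K, each written with vertices in increasing order, are:

  0-simplices (5): a, b, c, d, e
  1-simplices (10): ab, ac, ad, ae, bc, bd, be, cd, ce, de
  2-simplices (5): abc, abd, ace, bde, cde

giving chain groups C_0 ≅ Z^5, C_1 ≅ Z^10, C_2 ≅ Z^5.

Boundary ∂_1: C_1 → C_0 sends each edge [p,q] (with p < q) to q − p.
The resulting 5×10 matrix has rank 4, and its Smith normal form has invariant factors (1,1,1,1).

The boundary map ∂_2: C_2 → C_1 maps a triangle to the signed sum of its edges. For instance
  ∂cde = de − ce + cd,
  ∂bde = de − be + bd.
The resulting 10×5 matrix has rank 5, and its Smith normal form has invariant factors (1,1,1,1,1).

Now H_k = ker ∂_k / im ∂_{k+1}, so:

  H_0: rank C_0 − rank ∂_1 = 5 − 4 = 1, and the invariant factors of ∂_1 are all 1, so H_0 = Z.
  H_1: rank ker ∂_1 − rank ∂_2 = (10 − 4) − 5 = 1, and the invariant factors of ∂_2 are all 1, so H_1 = Z.
  H_2: rank ker ∂_2 − rank ∂_3 = (5 − 5) − 0 = 0, and there is no ∂_3, so H_2 = 0.

H_0 ≅ Z,  H_1 ≅ Z,  H_2 = 0.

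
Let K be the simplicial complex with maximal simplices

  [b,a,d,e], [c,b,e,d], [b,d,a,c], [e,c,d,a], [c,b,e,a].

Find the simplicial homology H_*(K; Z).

K has 5 vertices, 10 edges, 10 triangles, 5 3-simplices.
rank ∂_0 = 0, rank ∂_1 = 4 ⇒ b_0 = 5 − 0 − 4 = 1; all invariant factors of ∂_1 are 1 so no torsion. So H_0 ≅ Z.
rank ∂_1 = 4, rank ∂_2 = 6 ⇒ b_1 = 10 − 4 − 6 = 0; all invariant factors of ∂_2 are 1 so no torsion. So H_1 ≅ 0.
rank ∂_2 = 6, rank ∂_3 = 4 ⇒ b_2 = 10 − 6 − 4 = 0; all invariant factors of ∂_3 are 1 so no torsion. So H_2 ≅ 0.
rank ∂_3 = 4, rank ∂_4 = 0 ⇒ b_3 = 5 − 4 − 0 = 1. So H_3 ≅ Z.

H_0 ≅ Z,  H_1 = 0,  H_2 = 0,  H_3 ≅ Z.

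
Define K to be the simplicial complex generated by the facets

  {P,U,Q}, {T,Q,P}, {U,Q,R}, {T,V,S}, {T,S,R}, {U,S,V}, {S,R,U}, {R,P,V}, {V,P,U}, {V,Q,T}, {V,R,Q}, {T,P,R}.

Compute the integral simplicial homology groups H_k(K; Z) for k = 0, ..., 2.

H_0 ≅ Z,  H_1 ≅ Z/2,  H_2 = 0.

We work with the vertex ordering P < Q < R < S < T < U < V. The simplices of K, each written with vertices in increasing order, are:

  0-simplices (7): P, Q, R, S, T, U, V
  1-simplices (18): PQ, PR, PT, PU, PV, QR, QT, QU, QV, RS, RT, RU, RV, ST, SU, SV, TV, UV
  2-simplices (12): PQT, PQU, PRT, PRV, PUV, QRU, QRV, QTV, RST, RSU, STV, SUV

Hence C_0 ≅ Z^7, C_1 ≅ Z^18, C_2 ≅ Z^12.

The boundary map ∂_1: C_1 → C_0 sends each edge [p,q] (with p < q) to q − p. For instance
  ∂QV = V − Q.
This gives a 7×18 integer matrix of rank 6; reducing to Smith normal form yields diagonal entries (1,1,1,1,1,1).

Boundary ∂_2: C_2 → C_1 maps a triangle to the signed sum of its edges. For instance
  ∂QRV = RV − QV + QR,
  ∂PRV = RV − PV + PR.
As a 18×12 matrix over Z this has rank 12, with invariant factors (1,1,1,1,1,1,1,1,1,1,1,2).

Computing H_k = (kernel of ∂_k) / (image of ∂_{k+1}):

  H_0: rank C_0 − rank ∂_1 = 7 − 6 = 1, and the invariant factors of ∂_1 are all 1, so H_0 ≅ Z.
  H_1: rank ker ∂_1 − rank ∂_2 = (18 − 6) − 12 = 0, and ∂_2 has invariant factor 2 > 1, so H_1 ≅ Z/2.
  H_2: rank ker ∂_2 − rank ∂_3 = (12 − 12) − 0 = 0, and there is no ∂_3, so H_2 ≅ 0.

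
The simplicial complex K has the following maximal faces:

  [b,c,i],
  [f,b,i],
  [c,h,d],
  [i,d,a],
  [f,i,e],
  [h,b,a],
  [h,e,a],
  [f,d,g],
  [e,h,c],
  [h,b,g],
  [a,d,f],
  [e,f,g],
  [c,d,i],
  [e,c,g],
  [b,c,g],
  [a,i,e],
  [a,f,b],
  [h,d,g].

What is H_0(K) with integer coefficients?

H_0 = Z.

We work with the vertex ordering a < b < c < d < e < f < g < h < i. The simplices of K, each written with vertices in increasing order, are:

  0-simplices (9): a, b, c, d, e, f, g, h, i
  1-simplices (27): ab, ad, ae, af, ah, ai, bc, bf, bg, bh, bi, cd, ce, cg, ch, ci, df, dg, dh, di, ef, eg, eh, ei, fg, fi, gh
  2-simplices (18): abf, abh, adf, adi, aeh, aei, bcg, bci, bfi, bgh, cdh, cdi, ceg, ceh, dfg, dgh, efg, efi

giving chain groups C_0 ≅ Z^9, C_1 ≅ Z^27, C_2 ≅ Z^18.

The boundary map ∂_1: C_1 → C_0 is given by ∂[p,q] = [q] − [p].
As a 9×27 matrix over Z this has rank 8, with invariant factors (1,1,1,1,1,1,1,1).

The boundary map ∂_2: C_2 → C_1 acts by ∂[p,q,r] = [q,r] − [p,r] + [p,q]. For instance
  ∂dgh = gh − dh + dg,
  ∂cdi = di − ci + cd.
The resulting 27×18 matrix has rank 18, and its Smith normal form has invariant factors (1,1,1,1,1,1,1,1,1,1,1,1,1,1,1,1,1,2).

Computing H_k = (kernel of ∂_k) / (image of ∂_{k+1}):

  H_0: rank C_0 − rank ∂_1 = 9 − 8 = 1, and the invariant factors of ∂_1 are all 1, so H_0 ≅ Z.

(K is a triangulation of the Klein bottle.)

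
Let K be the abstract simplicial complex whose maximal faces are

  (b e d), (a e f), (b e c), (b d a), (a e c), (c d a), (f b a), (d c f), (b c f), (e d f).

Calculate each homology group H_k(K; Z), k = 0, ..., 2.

H_0 = Z,  H_1 = Z/2,  H_2 = 0.

Fix the vertex order a < b < c < d < e < f and write every simplex with vertices in increasing order. Then dim K = 2 and the simplices of K are:

  0-simplices (6): a, b, c, d, e, f
  1-simplices (15): ab, ac, ad, ae, af, bc, bd, be, bf, cd, ce, cf, de, df, ef
  2-simplices (10): abd, abf, acd, ace, aef, bce, bcf, bde, cdf, def

Hence C_0 ≅ Z^6, C_1 ≅ Z^15, C_2 ≅ Z^10.

Boundary ∂_1: C_1 → C_0 sends each edge [p,q] (with p < q) to q − p. For instance
  ∂bf = f − b.
As a 6×15 matrix over Z this has rank 5, with invariant factors (1,1,1,1,1).

The boundary map ∂_2: C_2 → C_1 maps a triangle to the signed sum of its edges. For instance
  ∂def = ef − df + de,
  ∂bcf = cf − bf + bc.
The resulting 15×10 matrix has rank 10, and its Smith normal form has invariant factors (1,1,1,1,1,1,1,1,1,2).

Reading off H_k = ker ∂_k / im ∂_{k+1}:

  H_0: rank C_0 − rank ∂_1 = 6 − 5 = 1, and the invariant factors of ∂_1 are all 1, so H_0 = Z.
  H_1: rank ker ∂_1 − rank ∂_2 = (15 − 5) − 10 = 0, and ∂_2 has invariant factor 2 > 1, so H_1 = Z/2.
  H_2: rank ker ∂_2 − rank ∂_3 = (10 − 10) − 0 = 0, and there is no ∂_3, so H_2 = 0.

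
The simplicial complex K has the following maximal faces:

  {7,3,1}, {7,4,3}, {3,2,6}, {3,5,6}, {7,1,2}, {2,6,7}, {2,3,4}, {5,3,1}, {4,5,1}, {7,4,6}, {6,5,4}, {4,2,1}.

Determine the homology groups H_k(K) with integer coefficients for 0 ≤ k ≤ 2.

H_0 = Z,  H_1 = Z/2,  H_2 = 0.

Fix the vertex order 1 < 2 < 3 < 4 < 5 < 6 < 7 and write every simplex with vertices in increasing order. Then dim K = 2 and the simplices of K are:

  0-simplices (7): [1], [2], [3], [4], [5], [6], [7]
  1-simplices (18): [1,2], [1,3], [1,4], [1,5], [1,7], [2,3], [2,4], [2,6], [2,7], [3,4], [3,5], [3,6], [3,7], [4,5], [4,6], [4,7], [5,6], [6,7]
  2-simplices (12): [1,2,4], [1,2,7], [1,3,5], [1,3,7], [1,4,5], [2,3,4], [2,3,6], [2,6,7], [3,4,7], [3,5,6], [4,5,6], [4,6,7]

Hence C_0 ≅ Z^7, C_1 ≅ Z^18, C_2 ≅ Z^12.

Boundary ∂_1: C_1 → C_0 maps an edge to its endpoints' difference, ∂[p,q] = q − p.
This gives a 7×18 integer matrix of rank 6; reducing to Smith normal form yields diagonal entries (1,1,1,1,1,1).

Boundary ∂_2: C_2 → C_1 maps a triangle to the signed sum of its edges. For instance
  ∂[2,3,6] = [3,6] − [2,6] + [2,3],
  ∂[1,3,5] = [3,5] − [1,5] + [1,3].
The 18×12 boundary matrix has rank 12 and Smith normal form diag(1,1,1,1,1,1,1,1,1,1,1,2).

Computing H_k = (kernel of ∂_k) / (image of ∂_{k+1}):

  H_0: rank C_0 − rank ∂_1 = 7 − 6 = 1, and the invariant factors of ∂_1 are all 1, so H_0 = Z.
  H_1: rank ker ∂_1 − rank ∂_2 = (18 − 6) − 12 = 0, and ∂_2 has invariant factor 2 > 1, so H_1 = Z/2.
  H_2: rank ker ∂_2 − rank ∂_3 = (12 − 12) − 0 = 0, and there is no ∂_3, so H_2 = 0.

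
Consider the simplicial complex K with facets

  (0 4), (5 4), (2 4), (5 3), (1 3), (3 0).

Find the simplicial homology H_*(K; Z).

H_0 ≅ Z,  H_1 ≅ Z.

K has 6 vertices, 6 edges.
rank ∂_0 = 0, rank ∂_1 = 5 ⇒ b_0 = 6 − 0 − 5 = 1; all invariant factors of ∂_1 are 1 so no torsion. So H_0 = Z.
rank ∂_1 = 5, rank ∂_2 = 0 ⇒ b_1 = 6 − 5 − 0 = 1. So H_1 = Z.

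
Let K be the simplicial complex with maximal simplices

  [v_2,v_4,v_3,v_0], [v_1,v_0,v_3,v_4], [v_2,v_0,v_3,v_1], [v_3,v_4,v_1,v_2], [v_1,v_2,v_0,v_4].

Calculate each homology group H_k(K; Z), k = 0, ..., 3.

Take the total order v_0 < v_1 < v_2 < v_3 < v_4 on the vertex set. Then K (dimension 3) consists of the simplices:

  0-simplices (5): [v_0], [v_1], [v_2], [v_3], [v_4]
  1-simplices (10): [v_0,v_1], [v_0,v_2], [v_0,v_3], [v_0,v_4], [v_1,v_2], [v_1,v_3], [v_1,v_4], [v_2,v_3], [v_2,v_4], [v_3,v_4]
  2-simplices (10): [v_0,v_1,v_2], [v_0,v_1,v_3], [v_0,v_1,v_4], [v_0,v_2,v_3], [v_0,v_2,v_4], [v_0,v_3,v_4], [v_1,v_2,v_3], [v_1,v_2,v_4], [v_1,v_3,v_4], [v_2,v_3,v_4]
  3-simplices (5): [v_0,v_1,v_2,v_3], [v_0,v_1,v_2,v_4], [v_0,v_1,v_3,v_4], [v_0,v_2,v_3,v_4], [v_1,v_2,v_3,v_4]

Hence C_0 ≅ Z^5, C_1 ≅ Z^10, C_2 ≅ Z^10, C_3 ≅ Z^5.

Boundary ∂_1: C_1 → C_0 is given by ∂[p,q] = [q] − [p].
As a 5×10 matrix over Z this has rank 4, with invariant factors (1,1,1,1).

The boundary map ∂_2: C_2 → C_1 maps a triangle to the signed sum of its edges. For instance
  ∂[v_0,v_1,v_2] = [v_1,v_2] − [v_0,v_2] + [v_0,v_1],
  ∂[v_2,v_3,v_4] = [v_3,v_4] − [v_2,v_4] + [v_2,v_3].
This gives a 10×10 integer matrix of rank 6; reducing to Smith normal form yields diagonal entries (1,1,1,1,1,1).

The boundary map ∂_3: C_3 → C_2 sends each 3-simplex σ to the alternating sum Σ_i (−1)^i (σ with its i-th vertex removed). For instance
  ∂[v_0,v_1,v_2,v_3] = [v_1,v_2,v_3] − [v_0,v_2,v_3] + [v_0,v_1,v_3] − [v_0,v_1,v_2],
  ∂[v_0,v_2,v_3,v_4] = [v_2,v_3,v_4] − [v_0,v_3,v_4] + [v_0,v_2,v_4] − [v_0,v_2,v_3].
As a 10×5 matrix over Z this has rank 4, with invariant factors (1,1,1,1).

Computing H_k = (kernel of ∂_k) / (image of ∂_{k+1}):

  H_0: rank C_0 − rank ∂_1 = 5 − 4 = 1, and the invariant factors of ∂_1 are all 1, so H_0 ≅ Z.
  H_1: rank ker ∂_1 − rank ∂_2 = (10 − 4) − 6 = 0, and the invariant factors of ∂_2 are all 1, so H_1 ≅ 0.
  H_2: rank ker ∂_2 − rank ∂_3 = (10 − 6) − 4 = 0, and the invariant factors of ∂_3 are all 1, so H_2 ≅ 0.
  H_3: rank ker ∂_3 − rank ∂_4 = (5 − 4) − 0 = 1, and there is no ∂_4, so H_3 ≅ Z.

H_0 ≅ Z,  H_1 = 0,  H_2 = 0,  H_3 ≅ Z.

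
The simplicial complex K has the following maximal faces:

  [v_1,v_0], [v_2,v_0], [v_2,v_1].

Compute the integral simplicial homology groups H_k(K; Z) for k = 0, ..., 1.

H_0 = Z,  H_1 = Z.

K has 3 vertices, 3 edges.
rank ∂_0 = 0, rank ∂_1 = 2 ⇒ b_0 = 3 − 0 − 2 = 1; all invariant factors of ∂_1 are 1 so no torsion. So H_0 ≅ Z.
rank ∂_1 = 2, rank ∂_2 = 0 ⇒ b_1 = 3 − 2 − 0 = 1. So H_1 ≅ Z.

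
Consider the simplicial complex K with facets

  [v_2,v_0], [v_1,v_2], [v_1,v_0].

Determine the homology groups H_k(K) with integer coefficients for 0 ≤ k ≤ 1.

Take the total order v_0 < v_1 < v_2 on the vertex set. Then K (dimension 1) consists of the simplices:

  0-simplices (3): [v_0], [v_1], [v_2]
  1-simplices (3): [v_0,v_1], [v_0,v_2], [v_1,v_2]

giving chain groups C_0 ≅ Z^3, C_1 ≅ Z^3.

Boundary ∂_1: C_1 → C_0 maps an edge to its endpoints' difference, ∂[p,q] = q − p. For instance
  ∂[v_0,v_1] = [v_1] − [v_0].
The 3×3 boundary matrix has rank 2 and Smith normal form diag(1,1).

Computing H_k = (kernel of ∂_k) / (image of ∂_{k+1}):

  H_0: rank C_0 − rank ∂_1 = 3 − 2 = 1, and the invariant factors of ∂_1 are all 1, so H_0 = Z.
  H_1: rank ker ∂_1 − rank ∂_2 = (3 − 2) − 0 = 1, and there is no ∂_2, so H_1 = Z.

As a check, the Euler characteristic is 3 − 3 = 0, which agrees with 1 − 1 = 0.

H_0 ≅ Z,  H_1 ≅ Z.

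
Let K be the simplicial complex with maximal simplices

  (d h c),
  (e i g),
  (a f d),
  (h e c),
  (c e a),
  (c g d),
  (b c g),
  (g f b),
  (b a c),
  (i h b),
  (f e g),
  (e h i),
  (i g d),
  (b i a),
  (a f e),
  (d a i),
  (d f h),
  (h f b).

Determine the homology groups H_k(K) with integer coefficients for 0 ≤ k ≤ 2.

H_0 ≅ Z,  H_1 ≅ Z^2,  H_2 ≅ Z.

We work with the vertex ordering a < b < c < d < e < f < g < h < i. The simplices of K, each written with vertices in increasing order, are:

  0-simplices (9): a, b, c, d, e, f, g, h, i
  1-simplices (27): ab, ac, ad, ae, af, ai, bc, bf, bg, bh, bi, cd, ce, cg, ch, df, dg, dh, di, ef, eg, eh, ei, fg, fh, gi, hi
  2-simplices (18): abc, abi, ace, adf, adi, aef, bcg, bfg, bfh, bhi, cdg, cdh, ceh, dfh, dgi, efg, egi, ehi

Hence C_0 ≅ Z^9, C_1 ≅ Z^27, C_2 ≅ Z^18.

Boundary ∂_1: C_1 → C_0 sends each edge [p,q] (with p < q) to q − p. For instance
  ∂df = f − d.
This gives a 9×27 integer matrix of rank 8; reducing to Smith normal form yields diagonal entries (1,1,1,1,1,1,1,1).

∂_2: C_2 → C_1 maps a triangle to the signed sum of its edges. For instance
  ∂dfh = fh − dh + df,
  ∂ceh = eh − ch + ce.
This gives a 27×18 integer matrix of rank 17; reducing to Smith normal form yields diagonal entries (1,1,1,1,1,1,1,1,1,1,1,1,1,1,1,1,1).

Now H_k = ker ∂_k / im ∂_{k+1}, so:

  H_0: rank C_0 − rank ∂_1 = 9 − 8 = 1, and the invariant factors of ∂_1 are all 1, so H_0 = Z.
  H_1: rank ker ∂_1 − rank ∂_2 = (27 − 8) − 17 = 2, and the invariant factors of ∂_2 are all 1, so H_1 = Z^2.
  H_2: rank ker ∂_2 − rank ∂_3 = (18 − 17) − 0 = 1, and there is no ∂_3, so H_2 = Z.

As a check, the Euler characteristic is 9 − 27 + 18 = 0, which agrees with 1 − 2 + 1 = 0.
(K is a triangulation of the torus T^2.)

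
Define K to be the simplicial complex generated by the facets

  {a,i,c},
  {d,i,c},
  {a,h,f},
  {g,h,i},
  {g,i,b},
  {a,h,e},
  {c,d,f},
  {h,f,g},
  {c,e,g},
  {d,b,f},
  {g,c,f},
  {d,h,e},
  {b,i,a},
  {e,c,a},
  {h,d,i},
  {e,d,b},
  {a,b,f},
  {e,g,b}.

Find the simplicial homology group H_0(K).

H_0 = Z.

K has 9 vertices, 27 edges, 18 triangles.
rank ∂_0 = 0, rank ∂_1 = 8 ⇒ b_0 = 9 − 0 − 8 = 1; all invariant factors of ∂_1 are 1 so no torsion. So H_0 ≅ Z.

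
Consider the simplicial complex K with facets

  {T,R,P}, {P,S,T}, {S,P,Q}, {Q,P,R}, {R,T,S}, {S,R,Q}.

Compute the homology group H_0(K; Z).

H_0 ≅ Z.

K has 5 vertices, 9 edges, 6 triangles.
rank ∂_0 = 0, rank ∂_1 = 4 ⇒ b_0 = 5 − 0 − 4 = 1; all invariant factors of ∂_1 are 1 so no torsion. So H_0 ≅ Z.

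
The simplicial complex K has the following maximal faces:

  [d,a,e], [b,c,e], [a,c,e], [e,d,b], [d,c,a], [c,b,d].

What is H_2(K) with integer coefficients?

H_2 ≅ Z.

Fix the vertex order a < b < c < d < e and write every simplex with vertices in increasing order. Then dim K = 2 and the simplices of K are:

  0-simplices (5): a, b, c, d, e
  1-simplices (9): ac, ad, ae, bc, bd, be, cd, ce, de
  2-simplices (6): acd, ace, ade, bcd, bce, bde

giving chain groups C_0 ≅ Z^5, C_1 ≅ Z^9, C_2 ≅ Z^6.

∂_1: C_1 → C_0 sends each edge [p,q] (with p < q) to q − p. For instance
  ∂ce = e − c.
The resulting 5×9 matrix has rank 4, and its Smith normal form has invariant factors (1,1,1,1).

The boundary map ∂_2: C_2 → C_1 maps a triangle to the signed sum of its edges. For instance
  ∂ace = ce − ae + ac,
  ∂ade = de − ae + ad.
This gives a 9×6 integer matrix of rank 5; reducing to Smith normal form yields diagonal entries (1,1,1,1,1).

Reading off H_k = ker ∂_k / im ∂_{k+1}:

  H_2: rank ker ∂_2 − rank ∂_3 = (6 − 5) − 0 = 1, and there is no ∂_3, so H_2 = Z.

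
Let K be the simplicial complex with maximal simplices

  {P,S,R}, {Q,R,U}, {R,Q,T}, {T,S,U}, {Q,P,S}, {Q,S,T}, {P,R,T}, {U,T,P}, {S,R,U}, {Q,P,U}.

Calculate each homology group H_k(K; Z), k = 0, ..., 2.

Fix the vertex order P < Q < R < S < T < U and write every simplex with vertices in increasing order. Then dim K = 2 and the simplices of K are:

  0-simplices (6): P, Q, R, S, T, U
  1-simplices (15): PQ, PR, PS, PT, PU, QR, QS, QT, QU, RS, RT, RU, ST, SU, TU
  2-simplices (10): PQS, PQU, PRS, PRT, PTU, QRT, QRU, QST, RSU, STU

so the chain groups are C_0 ≅ Z^6, C_1 ≅ Z^15, C_2 ≅ Z^10.

Boundary ∂_1: C_1 → C_0 is given by ∂[p,q] = [q] − [p]. For instance
  ∂QU = U − Q.
The resulting 6×15 matrix has rank 5, and its Smith normal form has invariant factors (1,1,1,1,1).

Boundary ∂_2: C_2 → C_1 maps a triangle to the signed sum of its edges. For instance
  ∂RSU = SU − RU + RS,
  ∂PQU = QU − PU + PQ.
The resulting 15×10 matrix has rank 10, and its Smith normal form has invariant factors (1,1,1,1,1,1,1,1,1,2).

Now H_k = ker ∂_k / im ∂_{k+1}, so:

  H_0: rank C_0 − rank ∂_1 = 6 − 5 = 1, and the invariant factors of ∂_1 are all 1, so H_0 ≅ Z.
  H_1: rank ker ∂_1 − rank ∂_2 = (15 − 5) − 10 = 0, and ∂_2 has invariant factor 2 > 1, so H_1 ≅ Z/2.
  H_2: rank ker ∂_2 − rank ∂_3 = (10 − 10) − 0 = 0, and there is no ∂_3, so H_2 ≅ 0.

As a check, the Euler characteristic is 6 − 15 + 10 = 1, which agrees with 1 − 0 + 0 = 1.

H_0 ≅ Z,  H_1 ≅ Z/2,  H_2 = 0.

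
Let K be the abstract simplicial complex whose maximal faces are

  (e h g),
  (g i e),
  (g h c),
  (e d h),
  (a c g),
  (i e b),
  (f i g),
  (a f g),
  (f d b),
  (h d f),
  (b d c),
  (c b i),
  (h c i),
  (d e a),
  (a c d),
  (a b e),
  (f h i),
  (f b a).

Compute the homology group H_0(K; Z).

H_0 ≅ Z.

Take the total order a < b < c < d < e < f < g < h < i on the vertex set. Then K (dimension 2) consists of the simplices:

  0-simplices (9): a, b, c, d, e, f, g, h, i
  1-simplices (27): ab, ac, ad, ae, af, ag, bc, bd, be, bf, bi, cd, cg, ch, ci, de, df, dh, eg, eh, ei, fg, fh, fi, gh, gi, hi
  2-simplices (18): abe, abf, acd, acg, ade, afg, bcd, bci, bdf, bei, cgh, chi, deh, dfh, egh, egi, fgi, fhi

giving chain groups C_0 ≅ Z^9, C_1 ≅ Z^27, C_2 ≅ Z^18.

Boundary ∂_1: C_1 → C_0 sends each edge [p,q] (with p < q) to q − p. For instance
  ∂bc = c − b.
This gives a 9×27 integer matrix of rank 8; reducing to Smith normal form yields diagonal entries (1,1,1,1,1,1,1,1).

The boundary map ∂_2: C_2 → C_1 acts by ∂[p,q,r] = [q,r] − [p,r] + [p,q]. For instance
  ∂acd = cd − ad + ac,
  ∂acg = cg − ag + ac.
The resulting 27×18 matrix has rank 18, and its Smith normal form has invariant factors (1,1,1,1,1,1,1,1,1,1,1,1,1,1,1,1,1,2).

Now H_k = ker ∂_k / im ∂_{k+1}, so:

  H_0: rank C_0 − rank ∂_1 = 9 − 8 = 1, and the invariant factors of ∂_1 are all 1, so H_0 ≅ Z.

(K is a triangulation of the Klein bottle.)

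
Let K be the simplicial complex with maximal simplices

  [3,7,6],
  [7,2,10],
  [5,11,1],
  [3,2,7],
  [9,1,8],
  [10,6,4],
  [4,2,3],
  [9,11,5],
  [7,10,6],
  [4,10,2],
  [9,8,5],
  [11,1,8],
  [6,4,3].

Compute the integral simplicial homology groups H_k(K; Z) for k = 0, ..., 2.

H_0 ≅ Z^2,  H_1 ≅ Z,  H_2 ≅ Z.

K has 11 vertices, 22 edges, 13 triangles.
rank ∂_0 = 0, rank ∂_1 = 9 ⇒ b_0 = 11 − 0 − 9 = 2; all invariant factors of ∂_1 are 1 so no torsion. So H_0 = Z^2.
rank ∂_1 = 9, rank ∂_2 = 12 ⇒ b_1 = 22 − 9 − 12 = 1; all invariant factors of ∂_2 are 1 so no torsion. So H_1 = Z.
rank ∂_2 = 12, rank ∂_3 = 0 ⇒ b_2 = 13 − 12 − 0 = 1. So H_2 = Z.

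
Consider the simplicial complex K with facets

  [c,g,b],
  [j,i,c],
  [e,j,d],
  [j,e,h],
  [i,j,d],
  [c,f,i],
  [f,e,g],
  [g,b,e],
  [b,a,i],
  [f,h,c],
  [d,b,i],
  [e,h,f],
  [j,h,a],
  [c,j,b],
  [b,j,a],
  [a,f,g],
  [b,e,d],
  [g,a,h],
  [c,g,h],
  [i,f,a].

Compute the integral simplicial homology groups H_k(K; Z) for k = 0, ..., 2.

H_0 ≅ Z,  H_1 ≅ Z ⊕ Z/2Z,  H_2 = 0.

Fix the vertex order a < b < c < d < e < f < g < h < i < j and write every simplex with vertices in increasing order. Then dim K = 2 and the simplices of K are:

  0-simplices (10): a, b, c, d, e, f, g, h, i, j
  1-simplices (30): ab, af, ag, ah, ai, aj, bc, bd, be, bg, bi, bj, cf, cg, ch, ci, cj, de, di, dj, ef, eg, eh, ej, fg, fh, fi, gh, hj, ij
  2-simplices (20): abi, abj, afg, afi, agh, ahj, bcg, bcj, bde, bdi, beg, cfh, cfi, cgh, cij, dej, dij, efg, efh, ehj

giving chain groups C_0 ≅ Z^10, C_1 ≅ Z^30, C_2 ≅ Z^20.

∂_1: C_1 → C_0 is given by ∂[p,q] = [q] − [p].
The resulting 10×30 matrix has rank 9, and its Smith normal form has invariant factors (1,1,1,1,1,1,1,1,1).

The boundary map ∂_2: C_2 → C_1 acts by ∂[p,q,r] = [q,r] − [p,r] + [p,q]. For instance
  ∂dej = ej − dj + de,
  ∂abj = bj − aj + ab.
The 30×20 boundary matrix has rank 20 and Smith normal form diag(1,1,1,1,1,1,1,1,1,1,1,1,1,1,1,1,1,1,1,2).

Now H_k = ker ∂_k / im ∂_{k+1}, so:

  H_0: rank C_0 − rank ∂_1 = 10 − 9 = 1, and the invariant factors of ∂_1 are all 1, so H_0 = Z.
  H_1: rank ker ∂_1 − rank ∂_2 = (30 − 9) − 20 = 1, and ∂_2 has invariant factor 2 > 1, so H_1 = Z ⊕ Z/2Z.
  H_2: rank ker ∂_2 − rank ∂_3 = (20 − 20) − 0 = 0, and there is no ∂_3, so H_2 = 0.

As a check, the Euler characteristic is 10 − 30 + 20 = 0, which agrees with 1 − 1 + 0 = 0.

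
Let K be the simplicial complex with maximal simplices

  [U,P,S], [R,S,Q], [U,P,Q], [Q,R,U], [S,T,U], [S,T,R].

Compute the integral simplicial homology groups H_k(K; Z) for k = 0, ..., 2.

H_0 = Z,  H_1 = Z,  H_2 = 0.

Order the vertices as P < Q < R < S < T < U. Listing each simplex with vertices in this order, K has dimension 2 with simplices:

  0-simplices (6): P, Q, R, S, T, U
  1-simplices (12): PQ, PS, PU, QR, QS, QU, RS, RT, RU, ST, SU, TU
  2-simplices (6): PQU, PSU, QRS, QRU, RST, STU

giving chain groups C_0 ≅ Z^6, C_1 ≅ Z^12, C_2 ≅ Z^6.

The boundary map ∂_1: C_1 → C_0 maps an edge to its endpoints' difference, ∂[p,q] = q − p. For instance
  ∂ST = T − S.
The resulting 6×12 matrix has rank 5, and its Smith normal form has invariant factors (1,1,1,1,1).

Boundary ∂_2: C_2 → C_1 sends each 2-simplex [p,q,r] to [q,r] − [p,r] + [p,q]. For instance
  ∂QRU = RU − QU + QR,
  ∂PSU = SU − PU + PS.
The 12×6 boundary matrix has rank 6 and Smith normal form diag(1,1,1,1,1,1).

Now H_k = ker ∂_k / im ∂_{k+1}, so:

  H_0: rank C_0 − rank ∂_1 = 6 − 5 = 1, and the invariant factors of ∂_1 are all 1, so H_0 = Z.
  H_1: rank ker ∂_1 − rank ∂_2 = (12 − 5) − 6 = 1, and the invariant factors of ∂_2 are all 1, so H_1 = Z.
  H_2: rank ker ∂_2 − rank ∂_3 = (6 − 6) − 0 = 0, and there is no ∂_3, so H_2 = 0.

As a check, the Euler characteristic is 6 − 12 + 6 = 0, which agrees with 1 − 1 + 0 = 0.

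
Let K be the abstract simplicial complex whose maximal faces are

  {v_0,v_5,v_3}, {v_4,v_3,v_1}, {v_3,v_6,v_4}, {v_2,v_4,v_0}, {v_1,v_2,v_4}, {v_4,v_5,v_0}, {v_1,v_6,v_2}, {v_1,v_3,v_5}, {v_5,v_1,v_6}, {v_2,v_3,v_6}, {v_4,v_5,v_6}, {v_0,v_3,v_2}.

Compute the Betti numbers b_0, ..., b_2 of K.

b_0 = 1, b_1 = 0, b_2 = 0.

Fix the vertex order v_0 < v_1 < v_2 < v_3 < v_4 < v_5 < v_6 and write every simplex with vertices in increasing order. Then dim K = 2 and the simplices of K are:

  0-simplices (7): [v_0], [v_1], [v_2], [v_3], [v_4], [v_5], [v_6]
  1-simplices (18): (18 of them)
  2-simplices (12): (12 of them)

so the chain groups are C_0 ≅ Z^7, C_1 ≅ Z^18, C_2 ≅ Z^12.

The boundary map ∂_1: C_1 → C_0 sends each edge [p,q] (with p < q) to q − p.
This gives a 7×18 integer matrix of rank 6; reducing to Smith normal form yields diagonal entries (1,1,1,1,1,1).

Boundary ∂_2: C_2 → C_1 acts by ∂[p,q,r] = [q,r] − [p,r] + [p,q]. For instance
  ∂[v_1,v_5,v_6] = [v_5,v_6] − [v_1,v_6] + [v_1,v_5],
  ∂[v_1,v_3,v_4] = [v_3,v_4] − [v_1,v_4] + [v_1,v_3].
This gives a 18×12 integer matrix of rank 12; reducing to Smith normal form yields diagonal entries (1,1,1,1,1,1,1,1,1,1,1,2).

Computing H_k = (kernel of ∂_k) / (image of ∂_{k+1}):

  H_0: rank C_0 − rank ∂_1 = 7 − 6 = 1, and the invariant factors of ∂_1 are all 1, so H_0 = Z.
  H_1: rank ker ∂_1 − rank ∂_2 = (18 − 6) − 12 = 0, and ∂_2 has invariant factor 2 > 1, so H_1 = Z_2.
  H_2: rank ker ∂_2 − rank ∂_3 = (12 − 12) − 0 = 0, and there is no ∂_3, so H_2 = 0.

Hence the Betti numbers are b_0 = 1, b_1 = 0, b_2 = 0.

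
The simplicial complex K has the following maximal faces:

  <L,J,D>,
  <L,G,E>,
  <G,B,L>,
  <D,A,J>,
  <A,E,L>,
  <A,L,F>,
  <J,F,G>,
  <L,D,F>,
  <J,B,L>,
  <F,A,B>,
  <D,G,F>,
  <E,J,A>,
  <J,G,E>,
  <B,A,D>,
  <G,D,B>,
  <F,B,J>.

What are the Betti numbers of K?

We work with the vertex ordering A < B < D < E < F < G < J < L. The simplices of K, each written with vertices in increasing order, are:

  0-simplices (8): A, B, D, E, F, G, J, L
  1-simplices (24): AB, AD, AE, AF, AJ, AL, BD, BF, BG, BJ, BL, DF, DG, DJ, DL, EG, EJ, EL, FG, FJ, FL, GJ, GL, JL
  2-simplices (16): ABD, ABF, ADJ, AEJ, AEL, AFL, BDG, BFJ, BGL, BJL, DFG, DFL, DJL, EGJ, EGL, FGJ

giving chain groups C_0 ≅ Z^8, C_1 ≅ Z^24, C_2 ≅ Z^16.

Boundary ∂_1: C_1 → C_0 maps an edge to its endpoints' difference, ∂[p,q] = q − p.
The resulting 8×24 matrix has rank 7, and its Smith normal form has invariant factors (1,1,1,1,1,1,1).

The boundary map ∂_2: C_2 → C_1 sends each 2-simplex [p,q,r] to [q,r] − [p,r] + [p,q]. For instance
  ∂AEL = EL − AL + AE,
  ∂BJL = JL − BL + BJ.
The resulting 24×16 matrix has rank 15, and its Smith normal form has invariant factors (1,1,1,1,1,1,1,1,1,1,1,1,1,1,1).

Now H_k = ker ∂_k / im ∂_{k+1}, so:

  H_0: rank C_0 − rank ∂_1 = 8 − 7 = 1, and the invariant factors of ∂_1 are all 1, so H_0 ≅ Z.
  H_1: rank ker ∂_1 − rank ∂_2 = (24 − 7) − 15 = 2, and the invariant factors of ∂_2 are all 1, so H_1 ≅ Z^2.
  H_2: rank ker ∂_2 − rank ∂_3 = (16 − 15) − 0 = 1, and there is no ∂_3, so H_2 ≅ Z.

Hence the Betti numbers are b_0 = 1, b_1 = 2, b_2 = 1.

b_0 = 1, b_1 = 2, b_2 = 1.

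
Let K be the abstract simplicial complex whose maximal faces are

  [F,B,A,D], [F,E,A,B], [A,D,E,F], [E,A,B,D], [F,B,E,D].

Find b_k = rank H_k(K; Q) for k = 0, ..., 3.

b_0 = 1, b_1 = 0, b_2 = 0, b_3 = 1.

Take the total order A < B < D < E < F on the vertex set. Then K (dimension 3) consists of the simplices:

  0-simplices (5): A, B, D, E, F
  1-simplices (10): AB, AD, AE, AF, BD, BE, BF, DE, DF, EF
  2-simplices (10): ABD, ABE, ABF, ADE, ADF, AEF, BDE, BDF, BEF, DEF
  3-simplices (5): ABDE, ABDF, ABEF, ADEF, BDEF

giving chain groups C_0 ≅ Z^5, C_1 ≅ Z^10, C_2 ≅ Z^10, C_3 ≅ Z^5.

∂_1: C_1 → C_0 maps an edge to its endpoints' difference, ∂[p,q] = q − p.
The 5×10 boundary matrix has rank 4 and Smith normal form diag(1,1,1,1).

∂_2: C_2 → C_1 acts by ∂[p,q,r] = [q,r] − [p,r] + [p,q]. For instance
  ∂AEF = EF − AF + AE,
  ∂BDF = DF − BF + BD.
The resulting 10×10 matrix has rank 6, and its Smith normal form has invariant factors (1,1,1,1,1,1).

The boundary map ∂_3: C_3 → C_2 sends each 3-simplex σ to the alternating sum Σ_i (−1)^i (σ with its i-th vertex removed). For instance
  ∂ABDF = BDF − ADF + ABF − ABD,
  ∂BDEF = DEF − BEF + BDF − BDE.
This gives a 10×5 integer matrix of rank 4; reducing to Smith normal form yields diagonal entries (1,1,1,1).

From H_k ≅ ker(∂_k) / im(∂_{k+1}) we obtain:

  H_0: rank C_0 − rank ∂_1 = 5 − 4 = 1, and the invariant factors of ∂_1 are all 1, so H_0 ≅ Z.
  H_1: rank ker ∂_1 − rank ∂_2 = (10 − 4) − 6 = 0, and the invariant factors of ∂_2 are all 1, so H_1 ≅ 0.
  H_2: rank ker ∂_2 − rank ∂_3 = (10 − 6) − 4 = 0, and the invariant factors of ∂_3 are all 1, so H_2 ≅ 0.
  H_3: rank ker ∂_3 − rank ∂_4 = (5 − 4) − 0 = 1, and there is no ∂_4, so H_3 ≅ Z.

As a check, the Euler characteristic is 5 − 10 + 10 − 5 = 0, which agrees with 1 − 0 + 0 − 1 = 0.

Hence the Betti numbers are b_0 = 1, b_1 = 0, b_2 = 0, b_3 = 1.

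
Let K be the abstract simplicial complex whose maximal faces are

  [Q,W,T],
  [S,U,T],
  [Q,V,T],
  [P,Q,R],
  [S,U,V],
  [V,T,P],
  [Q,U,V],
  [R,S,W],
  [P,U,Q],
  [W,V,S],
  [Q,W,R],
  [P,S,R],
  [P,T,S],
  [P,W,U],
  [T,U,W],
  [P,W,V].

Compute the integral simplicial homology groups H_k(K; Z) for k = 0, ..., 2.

H_0 ≅ Z,  H_1 ≅ Z^2,  H_2 ≅ Z.

We work with the vertex ordering P < Q < R < S < T < U < V < W. The simplices of K, each written with vertices in increasing order, are:

  0-simplices (8): P, Q, R, S, T, U, V, W
  1-simplices (24): PQ, PR, PS, PT, PU, PV, PW, QR, QT, QU, QV, QW, RS, RW, ST, SU, SV, SW, TU, TV, TW, UV, UW, VW
  2-simplices (16): PQR, PQU, PRS, PST, PTV, PUW, PVW, QRW, QTV, QTW, QUV, RSW, STU, SUV, SVW, TUW

so the chain groups are C_0 ≅ Z^8, C_1 ≅ Z^24, C_2 ≅ Z^16.

Boundary ∂_1: C_1 → C_0 is given by ∂[p,q] = [q] − [p].
This gives a 8×24 integer matrix of rank 7; reducing to Smith normal form yields diagonal entries (1,1,1,1,1,1,1).

∂_2: C_2 → C_1 maps a triangle to the signed sum of its edges. For instance
  ∂SVW = VW − SW + SV,
  ∂PUW = UW − PW + PU.
As a 24×16 matrix over Z this has rank 15, with invariant factors (1,1,1,1,1,1,1,1,1,1,1,1,1,1,1).

Computing H_k = (kernel of ∂_k) / (image of ∂_{k+1}):

  H_0: rank C_0 − rank ∂_1 = 8 − 7 = 1, and the invariant factors of ∂_1 are all 1, so H_0 = Z.
  H_1: rank ker ∂_1 − rank ∂_2 = (24 − 7) − 15 = 2, and the invariant factors of ∂_2 are all 1, so H_1 = Z^2.
  H_2: rank ker ∂_2 − rank ∂_3 = (16 − 15) − 0 = 1, and there is no ∂_3, so H_2 = Z.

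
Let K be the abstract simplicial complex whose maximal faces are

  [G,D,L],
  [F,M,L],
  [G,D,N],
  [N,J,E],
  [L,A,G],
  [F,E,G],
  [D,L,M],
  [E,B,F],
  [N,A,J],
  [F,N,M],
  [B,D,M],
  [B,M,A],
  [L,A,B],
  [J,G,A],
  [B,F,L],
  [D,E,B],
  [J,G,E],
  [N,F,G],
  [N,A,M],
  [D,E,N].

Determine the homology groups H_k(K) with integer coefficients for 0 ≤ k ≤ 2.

K has 10 vertices, 30 edges, 20 triangles.
rank ∂_0 = 0, rank ∂_1 = 9 ⇒ b_0 = 10 − 0 − 9 = 1; all invariant factors of ∂_1 are 1 so no torsion. So H_0 = Z.
rank ∂_1 = 9, rank ∂_2 = 20 ⇒ b_1 = 30 − 9 − 20 = 1; ∂_2 has invariant factor(s) [2] giving torsion. So H_1 = Z × Z/2.
rank ∂_2 = 20, rank ∂_3 = 0 ⇒ b_2 = 20 − 20 − 0 = 0. So H_2 = 0.

H_0 ≅ Z,  H_1 ≅ Z × Z/2,  H_2 = 0.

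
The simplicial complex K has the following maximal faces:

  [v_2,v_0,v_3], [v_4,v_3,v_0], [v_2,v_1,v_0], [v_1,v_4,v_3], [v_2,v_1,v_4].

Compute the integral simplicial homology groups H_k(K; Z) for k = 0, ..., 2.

Order the vertices as v_0 < v_1 < v_2 < v_3 < v_4. Listing each simplex with vertices in this order, K has dimension 2 with simplices:

  0-simplices (5): [v_0], [v_1], [v_2], [v_3], [v_4]
  1-simplices (10): [v_0,v_1], [v_0,v_2], [v_0,v_3], [v_0,v_4], [v_1,v_2], [v_1,v_3], [v_1,v_4], [v_2,v_3], [v_2,v_4], [v_3,v_4]
  2-simplices (5): [v_0,v_1,v_2], [v_0,v_2,v_3], [v_0,v_3,v_4], [v_1,v_2,v_4], [v_1,v_3,v_4]

so the chain groups are C_0 ≅ Z^5, C_1 ≅ Z^10, C_2 ≅ Z^5.

The boundary map ∂_1: C_1 → C_0 maps an edge to its endpoints' difference, ∂[p,q] = q − p. For instance
  ∂[v_0,v_2] = [v_2] − [v_0].
The 5×10 boundary matrix has rank 4 and Smith normal form diag(1,1,1,1).

∂_2: C_2 → C_1 acts by ∂[p,q,r] = [q,r] − [p,r] + [p,q]. For instance
  ∂[v_0,v_1,v_2] = [v_1,v_2] − [v_0,v_2] + [v_0,v_1],
  ∂[v_1,v_2,v_4] = [v_2,v_4] − [v_1,v_4] + [v_1,v_2].
This gives a 10×5 integer matrix of rank 5; reducing to Smith normal form yields diagonal entries (1,1,1,1,1).

Now H_k = ker ∂_k / im ∂_{k+1}, so:

  H_0: rank C_0 − rank ∂_1 = 5 − 4 = 1, and the invariant factors of ∂_1 are all 1, so H_0 = Z.
  H_1: rank ker ∂_1 − rank ∂_2 = (10 − 4) − 5 = 1, and the invariant factors of ∂_2 are all 1, so H_1 = Z.
  H_2: rank ker ∂_2 − rank ∂_3 = (5 − 5) − 0 = 0, and there is no ∂_3, so H_2 = 0.

As a check, the Euler characteristic is 5 − 10 + 5 = 0, which agrees with 1 − 1 + 0 = 0.

H_0 ≅ Z,  H_1 ≅ Z,  H_2 = 0.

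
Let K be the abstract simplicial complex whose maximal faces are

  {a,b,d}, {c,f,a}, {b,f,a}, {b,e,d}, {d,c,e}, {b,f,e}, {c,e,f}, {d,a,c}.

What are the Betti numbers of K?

Fix the vertex order a < b < c < d < e < f and write every simplex with vertices in increasing order. Then dim K = 2 and the simplices of K are:

  0-simplices (6): a, b, c, d, e, f
  1-simplices (12): ab, ac, ad, af, bd, be, bf, cd, ce, cf, de, ef
  2-simplices (8): abd, abf, acd, acf, bde, bef, cde, cef

giving chain groups C_0 ≅ Z^6, C_1 ≅ Z^12, C_2 ≅ Z^8.

The boundary map ∂_1: C_1 → C_0 maps an edge to its endpoints' difference, ∂[p,q] = q − p. For instance
  ∂ce = e − c.
The resulting 6×12 matrix has rank 5, and its Smith normal form has invariant factors (1,1,1,1,1).

Boundary ∂_2: C_2 → C_1 sends each 2-simplex [p,q,r] to [q,r] − [p,r] + [p,q]. For instance
  ∂abd = bd − ad + ab,
  ∂bde = de − be + bd.
The 12×8 boundary matrix has rank 7 and Smith normal form diag(1,1,1,1,1,1,1).

Computing H_k = (kernel of ∂_k) / (image of ∂_{k+1}):

  H_0: rank C_0 − rank ∂_1 = 6 − 5 = 1, and the invariant factors of ∂_1 are all 1, so H_0 = Z.
  H_1: rank ker ∂_1 − rank ∂_2 = (12 − 5) − 7 = 0, and the invariant factors of ∂_2 are all 1, so H_1 = 0.
  H_2: rank ker ∂_2 − rank ∂_3 = (8 − 7) − 0 = 1, and there is no ∂_3, so H_2 = Z.

Hence the Betti numbers are b_0 = 1, b_1 = 0, b_2 = 1.

b_0 = 1, b_1 = 0, b_2 = 1.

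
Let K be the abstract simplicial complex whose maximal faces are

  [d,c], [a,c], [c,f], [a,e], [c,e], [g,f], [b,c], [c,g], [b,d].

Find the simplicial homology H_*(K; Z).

We work with the vertex ordering a < b < c < d < e < f < g. The simplices of K, each written with vertices in increasing order, are:

  0-simplices (7): a, b, c, d, e, f, g
  1-simplices (9): ac, ae, bc, bd, cd, ce, cf, cg, fg

giving chain groups C_0 ≅ Z^7, C_1 ≅ Z^9.

The boundary map ∂_1: C_1 → C_0 is given by ∂[p,q] = [q] − [p]. For instance
  ∂fg = g − f.
The 7×9 boundary matrix has rank 6 and Smith normal form diag(1,1,1,1,1,1).

From H_k ≅ ker(∂_k) / im(∂_{k+1}) we obtain:

  H_0: rank C_0 − rank ∂_1 = 7 − 6 = 1, and the invariant factors of ∂_1 are all 1, so H_0 = Z.
  H_1: rank ker ∂_1 − rank ∂_2 = (9 − 6) − 0 = 3, and there is no ∂_2, so H_1 = Z^3.

(K is a triangulation of a wedge of 3 circles.)

H_0 = Z,  H_1 = Z^3.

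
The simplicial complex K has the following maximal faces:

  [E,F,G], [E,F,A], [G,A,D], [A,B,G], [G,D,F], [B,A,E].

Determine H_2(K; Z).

Take the total order A < B < D < E < F < G on the vertex set. Then K (dimension 2) consists of the simplices:

  0-simplices (6): A, B, D, E, F, G
  1-simplices (12): AB, AD, AE, AF, AG, BE, BG, DF, DG, EF, EG, FG
  2-simplices (6): ABE, ABG, ADG, AEF, DFG, EFG

so the chain groups are C_0 ≅ Z^6, C_1 ≅ Z^12, C_2 ≅ Z^6.

Boundary ∂_1: C_1 → C_0 maps an edge to its endpoints' difference, ∂[p,q] = q − p.
The 6×12 boundary matrix has rank 5 and Smith normal form diag(1,1,1,1,1).

∂_2: C_2 → C_1 sends each 2-simplex [p,q,r] to [q,r] − [p,r] + [p,q]. For instance
  ∂ABE = BE − AE + AB,
  ∂EFG = FG − EG + EF.
The resulting 12×6 matrix has rank 6, and its Smith normal form has invariant factors (1,1,1,1,1,1).

Now H_k = ker ∂_k / im ∂_{k+1}, so:

  H_2: rank ker ∂_2 − rank ∂_3 = (6 − 6) − 0 = 0, and there is no ∂_3, so H_2 = 0.

(K is a triangulation of the cylinder S^1 x I.)

H_2 ≅ 0.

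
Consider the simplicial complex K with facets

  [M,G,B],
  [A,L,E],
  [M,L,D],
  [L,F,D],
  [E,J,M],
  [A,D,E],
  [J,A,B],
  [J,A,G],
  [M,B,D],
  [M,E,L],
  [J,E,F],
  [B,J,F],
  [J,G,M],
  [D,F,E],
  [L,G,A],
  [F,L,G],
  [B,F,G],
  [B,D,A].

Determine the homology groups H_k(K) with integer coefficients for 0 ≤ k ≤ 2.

Order the vertices as A < B < D < E < F < G < J < L < M. Listing each simplex with vertices in this order, K has dimension 2 with simplices:

  0-simplices (9): A, B, D, E, F, G, J, L, M
  1-simplices (27): AB, AD, AE, AG, AJ, AL, BD, BF, BG, BJ, BM, DE, DF, DL, DM, EF, EJ, EL, EM, FG, FJ, FL, GJ, GL, GM, JM, LM
  2-simplices (18): ABD, ABJ, ADE, AEL, AGJ, AGL, BDM, BFG, BFJ, BGM, DEF, DFL, DLM, EFJ, EJM, ELM, FGL, GJM

giving chain groups C_0 ≅ Z^9, C_1 ≅ Z^27, C_2 ≅ Z^18.

Boundary ∂_1: C_1 → C_0 sends each edge [p,q] (with p < q) to q − p. For instance
  ∂DE = E − D.
This gives a 9×27 integer matrix of rank 8; reducing to Smith normal form yields diagonal entries (1,1,1,1,1,1,1,1).

∂_2: C_2 → C_1 acts by ∂[p,q,r] = [q,r] − [p,r] + [p,q]. For instance
  ∂FGL = GL − FL + FG,
  ∂AEL = EL − AL + AE.
As a 27×18 matrix over Z this has rank 18, with invariant factors (1,1,1,1,1,1,1,1,1,1,1,1,1,1,1,1,1,2).

Now H_k = ker ∂_k / im ∂_{k+1}, so:

  H_0: rank C_0 − rank ∂_1 = 9 − 8 = 1, and the invariant factors of ∂_1 are all 1, so H_0 ≅ Z.
  H_1: rank ker ∂_1 − rank ∂_2 = (27 − 8) − 18 = 1, and ∂_2 has invariant factor 2 > 1, so H_1 ≅ Z × Z/2.
  H_2: rank ker ∂_2 − rank ∂_3 = (18 − 18) − 0 = 0, and there is no ∂_3, so H_2 ≅ 0.

(K is a triangulation of the Klein bottle.)

H_0 = Z,  H_1 = Z × Z/2,  H_2 = 0.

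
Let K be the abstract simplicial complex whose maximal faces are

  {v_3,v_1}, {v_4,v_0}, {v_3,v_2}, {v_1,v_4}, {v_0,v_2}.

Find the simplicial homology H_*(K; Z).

H_0 = Z,  H_1 = Z.

Take the total order v_0 < v_1 < v_2 < v_3 < v_4 on the vertex set. Then K (dimension 1) consists of the simplices:

  0-simplices (5): [v_0], [v_1], [v_2], [v_3], [v_4]
  1-simplices (5): [v_0,v_2], [v_0,v_4], [v_1,v_3], [v_1,v_4], [v_2,v_3]

so the chain groups are C_0 ≅ Z^5, C_1 ≅ Z^5.

The boundary map ∂_1: C_1 → C_0 is given by ∂[p,q] = [q] − [p].
The resulting 5×5 matrix has rank 4, and its Smith normal form has invariant factors (1,1,1,1).

From H_k ≅ ker(∂_k) / im(∂_{k+1}) we obtain:

  H_0: rank C_0 − rank ∂_1 = 5 − 4 = 1, and the invariant factors of ∂_1 are all 1, so H_0 ≅ Z.
  H_1: rank ker ∂_1 − rank ∂_2 = (5 − 4) − 0 = 1, and there is no ∂_2, so H_1 ≅ Z.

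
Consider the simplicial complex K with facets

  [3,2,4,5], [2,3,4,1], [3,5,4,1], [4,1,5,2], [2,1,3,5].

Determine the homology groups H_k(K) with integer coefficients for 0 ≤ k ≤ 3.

Fix the vertex order 1 < 2 < 3 < 4 < 5 and write every simplex with vertices in increasing order. Then dim K = 3 and the simplices of K are:

  0-simplices (5): [1], [2], [3], [4], [5]
  1-simplices (10): [1,2], [1,3], [1,4], [1,5], [2,3], [2,4], [2,5], [3,4], [3,5], [4,5]
  2-simplices (10): [1,2,3], [1,2,4], [1,2,5], [1,3,4], [1,3,5], [1,4,5], [2,3,4], [2,3,5], [2,4,5], [3,4,5]
  3-simplices (5): [1,2,3,4], [1,2,3,5], [1,2,4,5], [1,3,4,5], [2,3,4,5]

giving chain groups C_0 ≅ Z^5, C_1 ≅ Z^10, C_2 ≅ Z^10, C_3 ≅ Z^5.

Boundary ∂_1: C_1 → C_0 is given by ∂[p,q] = [q] − [p]. For instance
  ∂[1,5] = [5] − [1].
This gives a 5×10 integer matrix of rank 4; reducing to Smith normal form yields diagonal entries (1,1,1,1).

Boundary ∂_2: C_2 → C_1 acts by ∂[p,q,r] = [q,r] − [p,r] + [p,q]. For instance
  ∂[1,3,5] = [3,5] − [1,5] + [1,3],
  ∂[2,3,4] = [3,4] − [2,4] + [2,3].
As a 10×10 matrix over Z this has rank 6, with invariant factors (1,1,1,1,1,1).

The boundary map ∂_3: C_3 → C_2 sends each 3-simplex σ to the alternating sum Σ_i (−1)^i (σ with its i-th vertex removed). For instance
  ∂[1,2,3,4] = [2,3,4] − [1,3,4] + [1,2,4] − [1,2,3],
  ∂[1,2,4,5] = [2,4,5] − [1,4,5] + [1,2,5] − [1,2,4].
This gives a 10×5 integer matrix of rank 4; reducing to Smith normal form yields diagonal entries (1,1,1,1).

Computing H_k = (kernel of ∂_k) / (image of ∂_{k+1}):

  H_0: rank C_0 − rank ∂_1 = 5 − 4 = 1, and the invariant factors of ∂_1 are all 1, so H_0 = Z.
  H_1: rank ker ∂_1 − rank ∂_2 = (10 − 4) − 6 = 0, and the invariant factors of ∂_2 are all 1, so H_1 = 0.
  H_2: rank ker ∂_2 − rank ∂_3 = (10 − 6) − 4 = 0, and the invariant factors of ∂_3 are all 1, so H_2 = 0.
  H_3: rank ker ∂_3 − rank ∂_4 = (5 − 4) − 0 = 1, and there is no ∂_4, so H_3 = Z.

(K is a triangulation of the 3-sphere S^3.)

H_0 ≅ Z,  H_1 = 0,  H_2 = 0,  H_3 ≅ Z.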